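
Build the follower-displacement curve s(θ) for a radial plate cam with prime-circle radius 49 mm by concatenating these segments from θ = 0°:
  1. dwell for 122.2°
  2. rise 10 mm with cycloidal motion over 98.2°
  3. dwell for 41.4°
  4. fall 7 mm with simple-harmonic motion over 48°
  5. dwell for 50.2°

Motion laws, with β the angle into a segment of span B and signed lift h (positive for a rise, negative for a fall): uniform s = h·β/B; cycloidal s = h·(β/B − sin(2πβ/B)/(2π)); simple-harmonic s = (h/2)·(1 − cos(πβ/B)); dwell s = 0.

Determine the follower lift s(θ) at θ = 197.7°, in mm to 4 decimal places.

seg 1 [0°–122.2°] dwell: s stays 0.0000
seg 2 [122.2°–220.4°] cycloidal, h=10: θ=197.7° here. β=75.5, B=98.2. 10·(0.7688 − sin(2π·0.7688)/(2π)) = 9.2688 → s = 9.2688

9.2688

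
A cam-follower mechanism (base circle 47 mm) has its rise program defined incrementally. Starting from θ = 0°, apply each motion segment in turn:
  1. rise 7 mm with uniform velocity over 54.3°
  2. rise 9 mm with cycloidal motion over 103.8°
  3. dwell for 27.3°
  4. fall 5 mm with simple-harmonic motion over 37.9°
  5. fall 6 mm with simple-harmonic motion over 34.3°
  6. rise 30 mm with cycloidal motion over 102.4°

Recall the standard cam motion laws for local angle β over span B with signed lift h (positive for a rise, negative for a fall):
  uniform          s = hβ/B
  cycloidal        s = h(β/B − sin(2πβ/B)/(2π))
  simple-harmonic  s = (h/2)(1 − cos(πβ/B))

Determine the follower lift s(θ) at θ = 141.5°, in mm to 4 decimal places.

seg 1 [0°–54.3°] uniform, h=7: full span → s += 7 → s = 7.0000
seg 2 [54.3°–158.1°] cycloidal, h=9: θ=141.5° here. β=87.2, B=103.8. 9·(0.8401 − sin(2π·0.8401)/(2π)) = 8.7697 → s = 15.7697

15.7697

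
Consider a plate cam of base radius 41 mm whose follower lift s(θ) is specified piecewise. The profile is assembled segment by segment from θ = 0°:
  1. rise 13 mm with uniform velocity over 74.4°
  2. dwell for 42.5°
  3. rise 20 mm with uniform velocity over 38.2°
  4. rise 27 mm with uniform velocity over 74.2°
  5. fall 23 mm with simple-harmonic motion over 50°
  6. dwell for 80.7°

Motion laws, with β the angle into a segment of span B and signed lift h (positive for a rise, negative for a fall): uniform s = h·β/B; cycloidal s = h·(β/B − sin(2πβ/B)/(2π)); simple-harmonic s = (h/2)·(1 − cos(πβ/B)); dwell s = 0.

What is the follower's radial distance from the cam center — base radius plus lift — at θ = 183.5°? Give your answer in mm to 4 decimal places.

seg 1 [0°–74.4°] uniform, h=13: full span → s += 13 → s = 13.0000
seg 2 [74.4°–116.9°] dwell: s stays 13.0000
seg 3 [116.9°–155.1°] uniform, h=20: full span → s += 20 → s = 33.0000
seg 4 [155.1°–229.3°] uniform, h=27: θ=183.5° here. β=28.4, B=74.2. 27·28.4/74.2 = 10.3342 → s = 43.3342
radial distance = base radius + s = 41 + 43.3342 = 84.3342

84.3342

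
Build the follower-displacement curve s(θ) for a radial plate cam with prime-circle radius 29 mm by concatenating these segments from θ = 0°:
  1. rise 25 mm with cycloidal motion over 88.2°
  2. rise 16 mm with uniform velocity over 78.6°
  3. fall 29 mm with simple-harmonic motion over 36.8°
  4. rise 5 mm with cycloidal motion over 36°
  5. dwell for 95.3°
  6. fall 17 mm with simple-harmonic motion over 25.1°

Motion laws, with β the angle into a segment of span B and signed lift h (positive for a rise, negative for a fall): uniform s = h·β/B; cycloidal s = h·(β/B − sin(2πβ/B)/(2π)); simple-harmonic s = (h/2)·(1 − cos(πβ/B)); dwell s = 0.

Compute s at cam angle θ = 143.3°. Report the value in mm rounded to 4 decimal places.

seg 1 [0°–88.2°] cycloidal, h=25: full span → s += 25 → s = 25.0000
seg 2 [88.2°–166.8°] uniform, h=16: θ=143.3° here. β=55.1, B=78.6. 16·55.1/78.6 = 11.2163 → s = 36.2163

36.2163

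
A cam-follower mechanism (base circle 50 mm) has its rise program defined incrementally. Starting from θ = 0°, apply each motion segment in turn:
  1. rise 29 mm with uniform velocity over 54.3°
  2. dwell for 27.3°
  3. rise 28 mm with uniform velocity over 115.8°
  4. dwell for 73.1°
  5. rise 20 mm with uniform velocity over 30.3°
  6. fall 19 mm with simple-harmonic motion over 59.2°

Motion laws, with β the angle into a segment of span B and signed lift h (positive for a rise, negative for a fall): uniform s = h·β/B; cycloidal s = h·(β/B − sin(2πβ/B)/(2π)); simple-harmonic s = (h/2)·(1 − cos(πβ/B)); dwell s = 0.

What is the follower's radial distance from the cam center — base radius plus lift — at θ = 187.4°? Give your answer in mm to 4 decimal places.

seg 1 [0°–54.3°] uniform, h=29: full span → s += 29 → s = 29.0000
seg 2 [54.3°–81.6°] dwell: s stays 29.0000
seg 3 [81.6°–197.4°] uniform, h=28: θ=187.4° here. β=105.8, B=115.8. 28·105.8/115.8 = 25.5820 → s = 54.5820
radial distance = base radius + s = 50 + 54.5820 = 104.5820

104.5820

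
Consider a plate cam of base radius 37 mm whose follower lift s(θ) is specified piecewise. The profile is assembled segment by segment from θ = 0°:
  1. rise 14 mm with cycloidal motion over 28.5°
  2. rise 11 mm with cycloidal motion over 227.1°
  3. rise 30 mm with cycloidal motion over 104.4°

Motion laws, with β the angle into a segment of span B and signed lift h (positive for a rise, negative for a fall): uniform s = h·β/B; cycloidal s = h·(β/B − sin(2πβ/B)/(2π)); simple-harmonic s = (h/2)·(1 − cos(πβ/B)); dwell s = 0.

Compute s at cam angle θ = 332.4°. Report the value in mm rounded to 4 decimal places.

seg 1 [0°–28.5°] cycloidal, h=14: full span → s += 14 → s = 14.0000
seg 2 [28.5°–255.6°] cycloidal, h=11: full span → s += 11 → s = 25.0000
seg 3 [255.6°–360°] cycloidal, h=30: θ=332.4° here. β=76.8, B=104.4. 30·(0.7356 − sin(2π·0.7356)/(2π)) = 26.8242 → s = 51.8242

51.8242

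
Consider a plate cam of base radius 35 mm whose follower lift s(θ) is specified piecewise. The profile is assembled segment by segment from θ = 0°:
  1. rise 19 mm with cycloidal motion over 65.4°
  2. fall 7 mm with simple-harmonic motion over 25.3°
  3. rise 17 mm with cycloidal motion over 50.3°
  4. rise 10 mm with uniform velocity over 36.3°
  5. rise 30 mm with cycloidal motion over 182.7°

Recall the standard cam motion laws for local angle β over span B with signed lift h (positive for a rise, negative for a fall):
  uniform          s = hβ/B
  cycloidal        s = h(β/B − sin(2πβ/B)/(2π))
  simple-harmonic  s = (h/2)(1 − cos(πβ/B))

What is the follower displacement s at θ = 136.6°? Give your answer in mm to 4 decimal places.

seg 1 [0°–65.4°] cycloidal, h=19: full span → s += 19 → s = 19.0000
seg 2 [65.4°–90.7°] simple-harmonic, h=-7: full span → s += -7 → s = 12.0000
seg 3 [90.7°–141°] cycloidal, h=17: θ=136.6° here. β=45.9, B=50.3. 17·(0.9125 − sin(2π·0.9125)/(2π)) = 16.9263 → s = 28.9263

28.9263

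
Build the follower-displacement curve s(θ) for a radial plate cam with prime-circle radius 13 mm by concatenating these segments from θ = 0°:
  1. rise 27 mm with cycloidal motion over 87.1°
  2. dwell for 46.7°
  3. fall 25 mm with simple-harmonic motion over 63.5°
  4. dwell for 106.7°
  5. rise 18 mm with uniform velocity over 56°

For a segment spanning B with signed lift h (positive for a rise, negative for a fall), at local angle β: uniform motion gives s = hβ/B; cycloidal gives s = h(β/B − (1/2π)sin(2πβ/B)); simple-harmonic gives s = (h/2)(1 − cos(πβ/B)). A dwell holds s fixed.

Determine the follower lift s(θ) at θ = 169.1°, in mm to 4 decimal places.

seg 1 [0°–87.1°] cycloidal, h=27: full span → s += 27 → s = 27.0000
seg 2 [87.1°–133.8°] dwell: s stays 27.0000
seg 3 [133.8°–197.3°] simple-harmonic, h=-25: θ=169.1° here. β=35.3, B=63.5. -25/2·(1 − cos(π·0.5559)) = -14.6841 → s = 12.3159

12.3159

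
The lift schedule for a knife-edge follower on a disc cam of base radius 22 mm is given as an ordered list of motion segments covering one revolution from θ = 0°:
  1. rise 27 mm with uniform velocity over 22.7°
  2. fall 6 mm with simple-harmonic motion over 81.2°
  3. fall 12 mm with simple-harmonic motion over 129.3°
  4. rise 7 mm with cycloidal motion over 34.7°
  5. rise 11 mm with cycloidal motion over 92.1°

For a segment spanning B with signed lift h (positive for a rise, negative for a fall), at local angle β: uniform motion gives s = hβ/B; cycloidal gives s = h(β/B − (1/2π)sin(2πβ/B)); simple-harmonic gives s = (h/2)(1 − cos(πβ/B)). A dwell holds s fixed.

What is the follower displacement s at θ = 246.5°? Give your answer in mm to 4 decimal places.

seg 1 [0°–22.7°] uniform, h=27: full span → s += 27 → s = 27.0000
seg 2 [22.7°–103.9°] simple-harmonic, h=-6: full span → s += -6 → s = 21.0000
seg 3 [103.9°–233.2°] simple-harmonic, h=-12: full span → s += -12 → s = 9.0000
seg 4 [233.2°–267.9°] cycloidal, h=7: θ=246.5° here. β=13.3, B=34.7. 7·(0.3833 − sin(2π·0.3833)/(2π)) = 1.9373 → s = 10.9373

10.9373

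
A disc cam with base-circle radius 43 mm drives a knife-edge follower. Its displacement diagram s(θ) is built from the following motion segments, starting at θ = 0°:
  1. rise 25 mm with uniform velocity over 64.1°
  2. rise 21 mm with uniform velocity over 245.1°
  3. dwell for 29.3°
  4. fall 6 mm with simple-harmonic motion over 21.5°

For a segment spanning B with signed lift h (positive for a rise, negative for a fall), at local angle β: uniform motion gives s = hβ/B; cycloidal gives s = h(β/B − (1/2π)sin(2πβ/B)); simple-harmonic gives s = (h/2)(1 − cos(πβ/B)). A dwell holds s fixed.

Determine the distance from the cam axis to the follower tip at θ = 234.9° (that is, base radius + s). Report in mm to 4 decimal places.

seg 1 [0°–64.1°] uniform, h=25: full span → s += 25 → s = 25.0000
seg 2 [64.1°–309.2°] uniform, h=21: θ=234.9° here. β=170.8, B=245.1. 21·170.8/245.1 = 14.6340 → s = 39.6340
radial distance = base radius + s = 43 + 39.6340 = 82.6340

82.6340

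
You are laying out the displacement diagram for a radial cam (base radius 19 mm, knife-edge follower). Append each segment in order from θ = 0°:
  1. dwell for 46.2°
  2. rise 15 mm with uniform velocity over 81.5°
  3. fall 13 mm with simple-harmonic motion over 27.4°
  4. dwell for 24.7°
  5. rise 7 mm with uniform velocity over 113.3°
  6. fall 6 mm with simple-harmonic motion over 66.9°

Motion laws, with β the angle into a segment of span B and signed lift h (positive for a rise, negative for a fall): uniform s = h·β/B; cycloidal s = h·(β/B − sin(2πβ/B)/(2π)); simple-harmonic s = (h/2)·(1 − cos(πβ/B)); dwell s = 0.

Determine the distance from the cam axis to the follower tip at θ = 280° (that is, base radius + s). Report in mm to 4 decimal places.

seg 1 [0°–46.2°] dwell: s stays 0.0000
seg 2 [46.2°–127.7°] uniform, h=15: full span → s += 15 → s = 15.0000
seg 3 [127.7°–155.1°] simple-harmonic, h=-13: full span → s += -13 → s = 2.0000
seg 4 [155.1°–179.8°] dwell: s stays 2.0000
seg 5 [179.8°–293.1°] uniform, h=7: θ=280° here. β=100.2, B=113.3. 7·100.2/113.3 = 6.1906 → s = 8.1906
radial distance = base radius + s = 19 + 8.1906 = 27.1906

27.1906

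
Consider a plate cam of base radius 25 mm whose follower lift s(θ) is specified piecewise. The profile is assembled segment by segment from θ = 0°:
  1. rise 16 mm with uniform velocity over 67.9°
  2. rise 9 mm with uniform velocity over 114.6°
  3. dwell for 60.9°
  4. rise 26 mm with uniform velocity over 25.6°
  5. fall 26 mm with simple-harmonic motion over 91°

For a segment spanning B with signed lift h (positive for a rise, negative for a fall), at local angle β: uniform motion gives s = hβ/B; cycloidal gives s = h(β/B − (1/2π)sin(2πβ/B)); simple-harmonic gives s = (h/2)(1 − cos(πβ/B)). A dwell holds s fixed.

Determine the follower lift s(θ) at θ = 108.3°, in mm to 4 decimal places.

seg 1 [0°–67.9°] uniform, h=16: full span → s += 16 → s = 16.0000
seg 2 [67.9°–182.5°] uniform, h=9: θ=108.3° here. β=40.4, B=114.6. 9·40.4/114.6 = 3.1728 → s = 19.1728

19.1728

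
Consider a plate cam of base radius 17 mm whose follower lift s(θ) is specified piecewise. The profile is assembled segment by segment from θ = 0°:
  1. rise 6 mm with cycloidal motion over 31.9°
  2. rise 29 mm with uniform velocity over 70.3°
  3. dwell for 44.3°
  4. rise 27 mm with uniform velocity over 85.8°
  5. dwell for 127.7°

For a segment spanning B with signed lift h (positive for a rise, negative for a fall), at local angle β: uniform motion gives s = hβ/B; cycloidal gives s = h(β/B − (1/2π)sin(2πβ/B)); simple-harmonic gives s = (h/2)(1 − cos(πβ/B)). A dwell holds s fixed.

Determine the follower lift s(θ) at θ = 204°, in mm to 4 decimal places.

seg 1 [0°–31.9°] cycloidal, h=6: full span → s += 6 → s = 6.0000
seg 2 [31.9°–102.2°] uniform, h=29: full span → s += 29 → s = 35.0000
seg 3 [102.2°–146.5°] dwell: s stays 35.0000
seg 4 [146.5°–232.3°] uniform, h=27: θ=204° here. β=57.5, B=85.8. 27·57.5/85.8 = 18.0944 → s = 53.0944

53.0944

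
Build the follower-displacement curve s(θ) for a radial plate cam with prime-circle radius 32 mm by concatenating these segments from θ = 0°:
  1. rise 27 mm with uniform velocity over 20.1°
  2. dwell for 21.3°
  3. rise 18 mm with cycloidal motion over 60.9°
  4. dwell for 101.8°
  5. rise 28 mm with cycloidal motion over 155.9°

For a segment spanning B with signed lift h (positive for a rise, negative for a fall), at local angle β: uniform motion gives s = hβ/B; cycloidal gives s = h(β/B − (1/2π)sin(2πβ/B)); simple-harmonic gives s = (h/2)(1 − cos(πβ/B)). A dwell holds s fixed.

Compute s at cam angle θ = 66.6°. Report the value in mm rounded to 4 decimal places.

seg 1 [0°–20.1°] uniform, h=27: full span → s += 27 → s = 27.0000
seg 2 [20.1°–41.4°] dwell: s stays 27.0000
seg 3 [41.4°–102.3°] cycloidal, h=18: θ=66.6° here. β=25.2, B=60.9. 18·(0.4138 − sin(2π·0.4138)/(2π)) = 5.9713 → s = 32.9713

32.9713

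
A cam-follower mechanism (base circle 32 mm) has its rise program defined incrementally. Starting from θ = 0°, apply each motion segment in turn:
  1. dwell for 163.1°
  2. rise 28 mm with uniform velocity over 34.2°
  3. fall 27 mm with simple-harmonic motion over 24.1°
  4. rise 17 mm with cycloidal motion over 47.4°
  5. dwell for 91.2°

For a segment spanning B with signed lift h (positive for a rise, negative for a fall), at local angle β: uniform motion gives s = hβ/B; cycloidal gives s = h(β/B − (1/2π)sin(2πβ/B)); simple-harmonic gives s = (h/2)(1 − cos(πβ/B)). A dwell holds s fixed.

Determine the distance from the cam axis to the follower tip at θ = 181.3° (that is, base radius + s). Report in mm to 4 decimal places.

seg 1 [0°–163.1°] dwell: s stays 0.0000
seg 2 [163.1°–197.3°] uniform, h=28: θ=181.3° here. β=18.2, B=34.2. 28·18.2/34.2 = 14.9006 → s = 14.9006
radial distance = base radius + s = 32 + 14.9006 = 46.9006

46.9006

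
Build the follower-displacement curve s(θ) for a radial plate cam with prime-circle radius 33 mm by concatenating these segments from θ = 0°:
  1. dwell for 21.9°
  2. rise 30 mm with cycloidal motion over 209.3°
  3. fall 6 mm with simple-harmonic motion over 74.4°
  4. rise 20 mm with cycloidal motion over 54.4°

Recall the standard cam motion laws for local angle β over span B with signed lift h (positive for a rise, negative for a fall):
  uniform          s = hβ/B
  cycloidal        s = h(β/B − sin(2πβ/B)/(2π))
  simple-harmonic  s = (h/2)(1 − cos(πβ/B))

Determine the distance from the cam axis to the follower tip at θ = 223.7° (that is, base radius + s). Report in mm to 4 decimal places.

seg 1 [0°–21.9°] dwell: s stays 0.0000
seg 2 [21.9°–231.2°] cycloidal, h=30: θ=223.7° here. β=201.8, B=209.3. 30·(0.9642 − sin(2π·0.9642)/(2π)) = 29.9909 → s = 29.9909
radial distance = base radius + s = 33 + 29.9909 = 62.9909

62.9909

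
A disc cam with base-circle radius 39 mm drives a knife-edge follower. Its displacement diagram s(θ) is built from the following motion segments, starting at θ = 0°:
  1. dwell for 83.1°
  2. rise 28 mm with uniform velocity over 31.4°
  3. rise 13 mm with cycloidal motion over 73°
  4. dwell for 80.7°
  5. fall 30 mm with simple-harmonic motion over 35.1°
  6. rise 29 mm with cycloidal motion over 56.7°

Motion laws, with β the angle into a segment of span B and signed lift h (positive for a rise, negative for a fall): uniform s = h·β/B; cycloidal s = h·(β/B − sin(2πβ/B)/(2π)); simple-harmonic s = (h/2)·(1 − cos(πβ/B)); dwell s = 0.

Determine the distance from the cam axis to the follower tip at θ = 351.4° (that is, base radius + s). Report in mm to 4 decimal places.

seg 1 [0°–83.1°] dwell: s stays 0.0000
seg 2 [83.1°–114.5°] uniform, h=28: full span → s += 28 → s = 28.0000
seg 3 [114.5°–187.5°] cycloidal, h=13: full span → s += 13 → s = 41.0000
seg 4 [187.5°–268.2°] dwell: s stays 41.0000
seg 5 [268.2°–303.3°] simple-harmonic, h=-30: full span → s += -30 → s = 11.0000
seg 6 [303.3°–360°] cycloidal, h=29: θ=351.4° here. β=48.1, B=56.7. 29·(0.8483 − sin(2π·0.8483)/(2π)) = 28.3638 → s = 39.3638
radial distance = base radius + s = 39 + 39.3638 = 78.3638

78.3638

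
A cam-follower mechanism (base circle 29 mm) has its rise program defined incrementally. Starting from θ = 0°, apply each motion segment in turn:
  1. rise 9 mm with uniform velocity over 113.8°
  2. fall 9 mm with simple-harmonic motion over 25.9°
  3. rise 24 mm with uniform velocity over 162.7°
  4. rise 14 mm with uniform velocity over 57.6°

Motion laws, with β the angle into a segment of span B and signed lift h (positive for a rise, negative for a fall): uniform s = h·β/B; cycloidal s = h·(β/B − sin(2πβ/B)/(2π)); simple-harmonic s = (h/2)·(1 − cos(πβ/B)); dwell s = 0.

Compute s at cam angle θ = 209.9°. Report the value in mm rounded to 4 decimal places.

seg 1 [0°–113.8°] uniform, h=9: full span → s += 9 → s = 9.0000
seg 2 [113.8°–139.7°] simple-harmonic, h=-9: full span → s += -9 → s = 0.0000
seg 3 [139.7°–302.4°] uniform, h=24: θ=209.9° here. β=70.2, B=162.7. 24·70.2/162.7 = 10.3553 → s = 10.3553

10.3553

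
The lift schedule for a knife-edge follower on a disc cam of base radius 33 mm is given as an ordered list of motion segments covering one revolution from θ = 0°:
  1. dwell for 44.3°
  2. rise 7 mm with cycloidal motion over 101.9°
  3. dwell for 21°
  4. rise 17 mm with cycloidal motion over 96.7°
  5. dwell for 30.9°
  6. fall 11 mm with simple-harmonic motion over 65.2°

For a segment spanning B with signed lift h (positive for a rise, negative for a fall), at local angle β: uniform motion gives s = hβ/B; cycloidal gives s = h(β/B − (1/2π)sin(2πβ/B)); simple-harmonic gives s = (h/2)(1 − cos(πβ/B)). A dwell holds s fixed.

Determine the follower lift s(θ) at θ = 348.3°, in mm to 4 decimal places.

seg 1 [0°–44.3°] dwell: s stays 0.0000
seg 2 [44.3°–146.2°] cycloidal, h=7: full span → s += 7 → s = 7.0000
seg 3 [146.2°–167.2°] dwell: s stays 7.0000
seg 4 [167.2°–263.9°] cycloidal, h=17: full span → s += 17 → s = 24.0000
seg 5 [263.9°–294.8°] dwell: s stays 24.0000
seg 6 [294.8°–360°] simple-harmonic, h=-11: θ=348.3° here. β=53.5, B=65.2. -11/2·(1 − cos(π·0.8206)) = -10.1489 → s = 13.8511

13.8511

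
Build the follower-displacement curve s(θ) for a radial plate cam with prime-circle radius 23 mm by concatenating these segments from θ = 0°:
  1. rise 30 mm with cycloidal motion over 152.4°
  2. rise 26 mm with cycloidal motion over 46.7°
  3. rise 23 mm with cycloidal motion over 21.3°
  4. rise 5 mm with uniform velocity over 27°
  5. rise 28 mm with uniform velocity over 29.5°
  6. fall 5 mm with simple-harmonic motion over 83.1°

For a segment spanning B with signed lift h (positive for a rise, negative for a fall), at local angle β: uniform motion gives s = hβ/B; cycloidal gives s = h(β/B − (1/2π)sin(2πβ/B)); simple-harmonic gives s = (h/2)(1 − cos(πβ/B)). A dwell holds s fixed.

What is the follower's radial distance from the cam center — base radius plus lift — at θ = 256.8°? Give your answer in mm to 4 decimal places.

seg 1 [0°–152.4°] cycloidal, h=30: full span → s += 30 → s = 30.0000
seg 2 [152.4°–199.1°] cycloidal, h=26: full span → s += 26 → s = 56.0000
seg 3 [199.1°–220.4°] cycloidal, h=23: full span → s += 23 → s = 79.0000
seg 4 [220.4°–247.4°] uniform, h=5: full span → s += 5 → s = 84.0000
seg 5 [247.4°–276.9°] uniform, h=28: θ=256.8° here. β=9.4, B=29.5. 28·9.4/29.5 = 8.9220 → s = 92.9220
radial distance = base radius + s = 23 + 92.9220 = 115.9220

115.9220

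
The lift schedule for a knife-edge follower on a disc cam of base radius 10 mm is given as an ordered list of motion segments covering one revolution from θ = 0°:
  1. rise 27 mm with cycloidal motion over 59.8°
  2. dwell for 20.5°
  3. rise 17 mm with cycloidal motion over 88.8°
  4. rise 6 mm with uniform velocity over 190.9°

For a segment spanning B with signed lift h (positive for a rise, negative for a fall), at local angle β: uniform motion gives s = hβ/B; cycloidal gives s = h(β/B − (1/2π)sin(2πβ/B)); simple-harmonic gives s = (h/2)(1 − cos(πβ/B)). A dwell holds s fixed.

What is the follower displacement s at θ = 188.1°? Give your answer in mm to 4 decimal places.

seg 1 [0°–59.8°] cycloidal, h=27: full span → s += 27 → s = 27.0000
seg 2 [59.8°–80.3°] dwell: s stays 27.0000
seg 3 [80.3°–169.1°] cycloidal, h=17: full span → s += 17 → s = 44.0000
seg 4 [169.1°–360°] uniform, h=6: θ=188.1° here. β=19, B=190.9. 6·19/190.9 = 0.5972 → s = 44.5972

44.5972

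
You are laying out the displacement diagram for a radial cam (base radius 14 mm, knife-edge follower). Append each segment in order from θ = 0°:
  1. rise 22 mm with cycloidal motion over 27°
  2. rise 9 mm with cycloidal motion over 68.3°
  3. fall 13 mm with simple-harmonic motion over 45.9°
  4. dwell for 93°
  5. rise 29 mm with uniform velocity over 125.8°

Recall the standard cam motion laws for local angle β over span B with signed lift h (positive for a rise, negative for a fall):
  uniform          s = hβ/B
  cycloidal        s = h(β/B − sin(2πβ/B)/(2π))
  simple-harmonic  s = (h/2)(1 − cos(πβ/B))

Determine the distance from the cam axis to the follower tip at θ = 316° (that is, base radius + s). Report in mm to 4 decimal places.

seg 1 [0°–27°] cycloidal, h=22: full span → s += 22 → s = 22.0000
seg 2 [27°–95.3°] cycloidal, h=9: full span → s += 9 → s = 31.0000
seg 3 [95.3°–141.2°] simple-harmonic, h=-13: full span → s += -13 → s = 18.0000
seg 4 [141.2°–234.2°] dwell: s stays 18.0000
seg 5 [234.2°–360°] uniform, h=29: θ=316° here. β=81.8, B=125.8. 29·81.8/125.8 = 18.8569 → s = 36.8569
radial distance = base radius + s = 14 + 36.8569 = 50.8569

50.8569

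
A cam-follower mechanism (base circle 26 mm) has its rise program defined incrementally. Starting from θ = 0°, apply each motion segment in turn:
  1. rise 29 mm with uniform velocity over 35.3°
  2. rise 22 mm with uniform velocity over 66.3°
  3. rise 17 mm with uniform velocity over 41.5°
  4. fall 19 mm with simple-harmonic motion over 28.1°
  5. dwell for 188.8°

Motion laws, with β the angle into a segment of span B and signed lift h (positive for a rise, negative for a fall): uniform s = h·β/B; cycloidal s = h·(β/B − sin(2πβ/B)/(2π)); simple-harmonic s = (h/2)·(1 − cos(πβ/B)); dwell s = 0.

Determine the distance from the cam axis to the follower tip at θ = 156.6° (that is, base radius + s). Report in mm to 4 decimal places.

seg 1 [0°–35.3°] uniform, h=29: full span → s += 29 → s = 29.0000
seg 2 [35.3°–101.6°] uniform, h=22: full span → s += 22 → s = 51.0000
seg 3 [101.6°–143.1°] uniform, h=17: full span → s += 17 → s = 68.0000
seg 4 [143.1°–171.2°] simple-harmonic, h=-19: θ=156.6° here. β=13.5, B=28.1. -19/2·(1 − cos(π·0.4804)) = -8.9162 → s = 59.0838
radial distance = base radius + s = 26 + 59.0838 = 85.0838

85.0838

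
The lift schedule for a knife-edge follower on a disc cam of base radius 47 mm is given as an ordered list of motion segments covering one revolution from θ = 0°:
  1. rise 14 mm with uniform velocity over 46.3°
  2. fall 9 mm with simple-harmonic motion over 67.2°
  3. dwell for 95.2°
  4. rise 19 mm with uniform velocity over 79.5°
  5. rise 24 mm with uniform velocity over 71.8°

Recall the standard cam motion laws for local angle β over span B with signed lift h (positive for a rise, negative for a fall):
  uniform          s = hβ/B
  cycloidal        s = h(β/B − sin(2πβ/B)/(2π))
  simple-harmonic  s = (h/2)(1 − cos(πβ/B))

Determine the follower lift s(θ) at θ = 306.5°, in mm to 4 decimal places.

seg 1 [0°–46.3°] uniform, h=14: full span → s += 14 → s = 14.0000
seg 2 [46.3°–113.5°] simple-harmonic, h=-9: full span → s += -9 → s = 5.0000
seg 3 [113.5°–208.7°] dwell: s stays 5.0000
seg 4 [208.7°–288.2°] uniform, h=19: full span → s += 19 → s = 24.0000
seg 5 [288.2°–360°] uniform, h=24: θ=306.5° here. β=18.3, B=71.8. 24·18.3/71.8 = 6.1170 → s = 30.1170

30.1170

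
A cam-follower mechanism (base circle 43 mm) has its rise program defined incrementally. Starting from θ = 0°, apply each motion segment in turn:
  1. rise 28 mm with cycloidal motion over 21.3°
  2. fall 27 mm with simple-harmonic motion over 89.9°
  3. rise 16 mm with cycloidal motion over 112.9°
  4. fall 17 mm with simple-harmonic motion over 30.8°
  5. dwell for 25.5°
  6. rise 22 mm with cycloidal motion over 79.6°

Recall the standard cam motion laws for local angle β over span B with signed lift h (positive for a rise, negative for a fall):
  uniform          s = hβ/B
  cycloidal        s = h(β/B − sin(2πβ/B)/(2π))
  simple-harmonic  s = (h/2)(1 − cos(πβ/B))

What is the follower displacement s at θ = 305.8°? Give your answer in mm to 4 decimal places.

seg 1 [0°–21.3°] cycloidal, h=28: full span → s += 28 → s = 28.0000
seg 2 [21.3°–111.2°] simple-harmonic, h=-27: full span → s += -27 → s = 1.0000
seg 3 [111.2°–224.1°] cycloidal, h=16: full span → s += 16 → s = 17.0000
seg 4 [224.1°–254.9°] simple-harmonic, h=-17: full span → s += -17 → s = 0.0000
seg 5 [254.9°–280.4°] dwell: s stays 0.0000
seg 6 [280.4°–360°] cycloidal, h=22: θ=305.8° here. β=25.4, B=79.6. 22·(0.3191 − sin(2π·0.3191)/(2π)) = 3.8435 → s = 3.8435

3.8435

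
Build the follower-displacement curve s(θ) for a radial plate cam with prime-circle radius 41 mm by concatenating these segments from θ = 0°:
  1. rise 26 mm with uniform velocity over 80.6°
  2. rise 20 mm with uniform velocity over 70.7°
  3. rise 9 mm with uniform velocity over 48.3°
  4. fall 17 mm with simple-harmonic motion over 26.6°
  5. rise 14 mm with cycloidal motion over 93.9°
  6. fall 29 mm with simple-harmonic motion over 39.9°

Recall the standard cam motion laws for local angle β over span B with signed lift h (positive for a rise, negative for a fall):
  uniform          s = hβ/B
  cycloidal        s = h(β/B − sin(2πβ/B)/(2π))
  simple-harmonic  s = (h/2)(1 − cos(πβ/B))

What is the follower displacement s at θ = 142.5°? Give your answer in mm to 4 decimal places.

seg 1 [0°–80.6°] uniform, h=26: full span → s += 26 → s = 26.0000
seg 2 [80.6°–151.3°] uniform, h=20: θ=142.5° here. β=61.9, B=70.7. 20·61.9/70.7 = 17.5106 → s = 43.5106

43.5106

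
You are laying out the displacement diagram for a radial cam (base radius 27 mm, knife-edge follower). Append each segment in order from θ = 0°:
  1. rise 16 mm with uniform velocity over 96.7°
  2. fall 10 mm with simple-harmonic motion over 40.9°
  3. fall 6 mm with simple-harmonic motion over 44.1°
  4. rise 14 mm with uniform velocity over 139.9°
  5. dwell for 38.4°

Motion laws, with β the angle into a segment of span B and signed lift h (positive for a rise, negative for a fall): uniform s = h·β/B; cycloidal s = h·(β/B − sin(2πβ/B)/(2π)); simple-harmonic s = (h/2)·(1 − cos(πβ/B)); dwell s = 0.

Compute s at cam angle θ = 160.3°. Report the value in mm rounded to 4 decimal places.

seg 1 [0°–96.7°] uniform, h=16: full span → s += 16 → s = 16.0000
seg 2 [96.7°–137.6°] simple-harmonic, h=-10: full span → s += -10 → s = 6.0000
seg 3 [137.6°–181.7°] simple-harmonic, h=-6: θ=160.3° here. β=22.7, B=44.1. -6/2·(1 − cos(π·0.5147)) = -3.1389 → s = 2.8611

2.8611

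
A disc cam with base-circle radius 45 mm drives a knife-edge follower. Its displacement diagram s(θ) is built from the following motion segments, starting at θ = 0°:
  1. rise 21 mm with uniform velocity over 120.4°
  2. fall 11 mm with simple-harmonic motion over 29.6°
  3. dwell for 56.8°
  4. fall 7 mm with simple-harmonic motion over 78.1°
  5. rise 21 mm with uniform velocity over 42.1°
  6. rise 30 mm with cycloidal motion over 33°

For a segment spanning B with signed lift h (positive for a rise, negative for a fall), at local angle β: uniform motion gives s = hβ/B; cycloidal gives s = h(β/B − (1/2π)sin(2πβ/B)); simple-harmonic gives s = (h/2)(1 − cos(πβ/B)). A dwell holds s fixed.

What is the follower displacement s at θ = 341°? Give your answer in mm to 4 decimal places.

seg 1 [0°–120.4°] uniform, h=21: full span → s += 21 → s = 21.0000
seg 2 [120.4°–150°] simple-harmonic, h=-11: full span → s += -11 → s = 10.0000
seg 3 [150°–206.8°] dwell: s stays 10.0000
seg 4 [206.8°–284.9°] simple-harmonic, h=-7: full span → s += -7 → s = 3.0000
seg 5 [284.9°–327°] uniform, h=21: full span → s += 21 → s = 24.0000
seg 6 [327°–360°] cycloidal, h=30: θ=341° here. β=14, B=33. 30·(0.4242 − sin(2π·0.4242)/(2π)) = 10.5394 → s = 34.5394

34.5394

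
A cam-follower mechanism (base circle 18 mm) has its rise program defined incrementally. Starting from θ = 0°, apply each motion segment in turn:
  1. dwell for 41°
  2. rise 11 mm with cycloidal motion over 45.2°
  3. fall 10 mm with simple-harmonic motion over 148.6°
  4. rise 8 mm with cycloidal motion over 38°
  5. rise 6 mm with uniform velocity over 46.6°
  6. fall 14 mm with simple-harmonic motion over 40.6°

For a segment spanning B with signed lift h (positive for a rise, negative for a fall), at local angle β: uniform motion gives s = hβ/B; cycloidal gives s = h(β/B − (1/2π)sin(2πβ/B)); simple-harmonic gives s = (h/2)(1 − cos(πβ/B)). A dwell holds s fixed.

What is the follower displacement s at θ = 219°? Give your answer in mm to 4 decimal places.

seg 1 [0°–41°] dwell: s stays 0.0000
seg 2 [41°–86.2°] cycloidal, h=11: full span → s += 11 → s = 11.0000
seg 3 [86.2°–234.8°] simple-harmonic, h=-10: θ=219° here. β=132.8, B=148.6. -10/2·(1 − cos(π·0.8937)) = -9.7236 → s = 1.2764

1.2764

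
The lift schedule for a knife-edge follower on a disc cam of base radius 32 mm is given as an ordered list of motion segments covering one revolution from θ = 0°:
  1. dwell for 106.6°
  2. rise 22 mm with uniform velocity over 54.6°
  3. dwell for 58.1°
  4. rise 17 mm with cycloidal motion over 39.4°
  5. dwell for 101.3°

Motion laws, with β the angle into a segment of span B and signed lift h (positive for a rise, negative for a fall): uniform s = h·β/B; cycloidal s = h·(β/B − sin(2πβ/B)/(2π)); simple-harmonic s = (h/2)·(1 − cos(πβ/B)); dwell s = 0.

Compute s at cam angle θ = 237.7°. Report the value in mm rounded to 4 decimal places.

seg 1 [0°–106.6°] dwell: s stays 0.0000
seg 2 [106.6°–161.2°] uniform, h=22: full span → s += 22 → s = 22.0000
seg 3 [161.2°–219.3°] dwell: s stays 22.0000
seg 4 [219.3°–258.7°] cycloidal, h=17: θ=237.7° here. β=18.4, B=39.4. 17·(0.4670 − sin(2π·0.4670)/(2π)) = 7.3822 → s = 29.3822

29.3822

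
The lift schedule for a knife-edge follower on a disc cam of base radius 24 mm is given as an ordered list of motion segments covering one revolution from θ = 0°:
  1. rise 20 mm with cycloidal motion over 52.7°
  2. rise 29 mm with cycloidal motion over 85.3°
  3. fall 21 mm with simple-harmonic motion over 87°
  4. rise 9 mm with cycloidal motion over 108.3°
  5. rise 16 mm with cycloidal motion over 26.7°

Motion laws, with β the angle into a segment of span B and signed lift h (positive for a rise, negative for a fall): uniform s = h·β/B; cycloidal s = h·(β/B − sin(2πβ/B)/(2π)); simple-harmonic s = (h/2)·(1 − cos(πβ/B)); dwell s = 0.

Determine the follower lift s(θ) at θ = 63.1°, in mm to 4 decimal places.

seg 1 [0°–52.7°] cycloidal, h=20: full span → s += 20 → s = 20.0000
seg 2 [52.7°–138°] cycloidal, h=29: θ=63.1° here. β=10.4, B=85.3. 29·(0.1219 − sin(2π·0.1219)/(2π)) = 0.3358 → s = 20.3358

20.3358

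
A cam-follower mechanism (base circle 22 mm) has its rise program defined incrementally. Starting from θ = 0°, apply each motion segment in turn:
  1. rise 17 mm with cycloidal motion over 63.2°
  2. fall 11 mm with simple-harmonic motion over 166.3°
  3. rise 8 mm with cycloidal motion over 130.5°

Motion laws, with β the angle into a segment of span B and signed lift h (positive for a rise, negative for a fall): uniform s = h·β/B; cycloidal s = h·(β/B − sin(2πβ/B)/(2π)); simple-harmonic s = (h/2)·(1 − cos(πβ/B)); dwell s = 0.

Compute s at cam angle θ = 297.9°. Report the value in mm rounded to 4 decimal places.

seg 1 [0°–63.2°] cycloidal, h=17: full span → s += 17 → s = 17.0000
seg 2 [63.2°–229.5°] simple-harmonic, h=-11: full span → s += -11 → s = 6.0000
seg 3 [229.5°–360°] cycloidal, h=8: θ=297.9° here. β=68.4, B=130.5. 8·(0.5241 − sin(2π·0.5241)/(2π)) = 4.3855 → s = 10.3855

10.3855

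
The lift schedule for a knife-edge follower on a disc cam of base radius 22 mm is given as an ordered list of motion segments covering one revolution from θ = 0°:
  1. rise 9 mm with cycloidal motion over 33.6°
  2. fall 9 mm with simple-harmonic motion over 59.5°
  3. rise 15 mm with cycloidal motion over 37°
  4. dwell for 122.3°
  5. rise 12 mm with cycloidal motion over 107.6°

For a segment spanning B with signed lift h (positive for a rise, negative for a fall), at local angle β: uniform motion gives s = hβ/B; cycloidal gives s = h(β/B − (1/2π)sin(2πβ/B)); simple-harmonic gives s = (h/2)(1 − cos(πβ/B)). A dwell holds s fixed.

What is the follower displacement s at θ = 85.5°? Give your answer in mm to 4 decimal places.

seg 1 [0°–33.6°] cycloidal, h=9: full span → s += 9 → s = 9.0000
seg 2 [33.6°–93.1°] simple-harmonic, h=-9: θ=85.5° here. β=51.9, B=59.5. -9/2·(1 − cos(π·0.8723)) = -8.6425 → s = 0.3575

0.3575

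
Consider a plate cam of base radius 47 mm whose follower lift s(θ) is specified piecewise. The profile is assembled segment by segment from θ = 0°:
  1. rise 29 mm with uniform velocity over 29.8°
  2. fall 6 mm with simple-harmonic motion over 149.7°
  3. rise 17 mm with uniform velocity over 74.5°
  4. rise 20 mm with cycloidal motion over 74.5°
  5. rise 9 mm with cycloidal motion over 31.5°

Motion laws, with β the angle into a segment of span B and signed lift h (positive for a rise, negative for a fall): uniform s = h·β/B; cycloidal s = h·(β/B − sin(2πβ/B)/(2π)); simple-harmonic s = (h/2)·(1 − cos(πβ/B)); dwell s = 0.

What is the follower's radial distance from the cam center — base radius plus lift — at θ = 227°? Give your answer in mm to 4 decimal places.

seg 1 [0°–29.8°] uniform, h=29: full span → s += 29 → s = 29.0000
seg 2 [29.8°–179.5°] simple-harmonic, h=-6: full span → s += -6 → s = 23.0000
seg 3 [179.5°–254°] uniform, h=17: θ=227° here. β=47.5, B=74.5. 17·47.5/74.5 = 10.8389 → s = 33.8389
radial distance = base radius + s = 47 + 33.8389 = 80.8389

80.8389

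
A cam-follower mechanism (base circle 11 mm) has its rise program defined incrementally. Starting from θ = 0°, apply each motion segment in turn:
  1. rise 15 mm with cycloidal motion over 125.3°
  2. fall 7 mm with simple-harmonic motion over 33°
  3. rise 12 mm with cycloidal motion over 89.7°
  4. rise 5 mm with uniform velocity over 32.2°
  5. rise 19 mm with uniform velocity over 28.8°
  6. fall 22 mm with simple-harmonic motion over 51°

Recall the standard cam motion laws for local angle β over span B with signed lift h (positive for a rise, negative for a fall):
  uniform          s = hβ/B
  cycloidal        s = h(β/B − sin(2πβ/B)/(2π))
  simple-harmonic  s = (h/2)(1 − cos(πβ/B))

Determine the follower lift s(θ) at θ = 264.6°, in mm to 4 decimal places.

seg 1 [0°–125.3°] cycloidal, h=15: full span → s += 15 → s = 15.0000
seg 2 [125.3°–158.3°] simple-harmonic, h=-7: full span → s += -7 → s = 8.0000
seg 3 [158.3°–248°] cycloidal, h=12: full span → s += 12 → s = 20.0000
seg 4 [248°–280.2°] uniform, h=5: θ=264.6° here. β=16.6, B=32.2. 5·16.6/32.2 = 2.5776 → s = 22.5776

22.5776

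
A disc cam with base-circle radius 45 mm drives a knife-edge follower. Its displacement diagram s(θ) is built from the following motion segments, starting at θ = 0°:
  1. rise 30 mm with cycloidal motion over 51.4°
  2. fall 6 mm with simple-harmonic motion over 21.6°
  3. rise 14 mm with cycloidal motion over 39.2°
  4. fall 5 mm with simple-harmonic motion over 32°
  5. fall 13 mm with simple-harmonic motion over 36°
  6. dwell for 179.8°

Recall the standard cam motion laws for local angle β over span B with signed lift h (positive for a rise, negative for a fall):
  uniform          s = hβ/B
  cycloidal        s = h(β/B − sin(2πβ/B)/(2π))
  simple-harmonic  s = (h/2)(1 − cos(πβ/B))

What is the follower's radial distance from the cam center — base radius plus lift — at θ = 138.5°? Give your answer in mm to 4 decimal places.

seg 1 [0°–51.4°] cycloidal, h=30: full span → s += 30 → s = 30.0000
seg 2 [51.4°–73°] simple-harmonic, h=-6: full span → s += -6 → s = 24.0000
seg 3 [73°–112.2°] cycloidal, h=14: full span → s += 14 → s = 38.0000
seg 4 [112.2°–144.2°] simple-harmonic, h=-5: θ=138.5° here. β=26.3, B=32. -5/2·(1 − cos(π·0.8219)) = -4.6187 → s = 33.3813
radial distance = base radius + s = 45 + 33.3813 = 78.3813

78.3813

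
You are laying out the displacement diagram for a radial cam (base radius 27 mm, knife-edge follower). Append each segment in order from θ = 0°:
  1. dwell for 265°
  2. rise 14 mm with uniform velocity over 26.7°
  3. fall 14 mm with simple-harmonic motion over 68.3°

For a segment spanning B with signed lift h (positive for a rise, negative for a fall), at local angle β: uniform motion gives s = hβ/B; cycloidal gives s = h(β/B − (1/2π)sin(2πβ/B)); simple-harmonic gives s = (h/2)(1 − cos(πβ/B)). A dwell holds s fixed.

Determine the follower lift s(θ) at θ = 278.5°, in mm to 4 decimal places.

seg 1 [0°–265°] dwell: s stays 0.0000
seg 2 [265°–291.7°] uniform, h=14: θ=278.5° here. β=13.5, B=26.7. 14·13.5/26.7 = 7.0787 → s = 7.0787

7.0787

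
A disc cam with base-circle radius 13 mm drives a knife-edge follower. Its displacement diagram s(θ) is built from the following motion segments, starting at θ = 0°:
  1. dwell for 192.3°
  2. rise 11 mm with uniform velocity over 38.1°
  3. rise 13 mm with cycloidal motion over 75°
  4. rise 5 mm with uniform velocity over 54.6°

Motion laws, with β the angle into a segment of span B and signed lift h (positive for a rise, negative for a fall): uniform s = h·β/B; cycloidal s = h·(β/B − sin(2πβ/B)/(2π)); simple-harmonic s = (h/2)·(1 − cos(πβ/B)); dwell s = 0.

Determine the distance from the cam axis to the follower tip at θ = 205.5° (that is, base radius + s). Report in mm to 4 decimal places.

seg 1 [0°–192.3°] dwell: s stays 0.0000
seg 2 [192.3°–230.4°] uniform, h=11: θ=205.5° here. β=13.2, B=38.1. 11·13.2/38.1 = 3.8110 → s = 3.8110
radial distance = base radius + s = 13 + 3.8110 = 16.8110

16.8110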